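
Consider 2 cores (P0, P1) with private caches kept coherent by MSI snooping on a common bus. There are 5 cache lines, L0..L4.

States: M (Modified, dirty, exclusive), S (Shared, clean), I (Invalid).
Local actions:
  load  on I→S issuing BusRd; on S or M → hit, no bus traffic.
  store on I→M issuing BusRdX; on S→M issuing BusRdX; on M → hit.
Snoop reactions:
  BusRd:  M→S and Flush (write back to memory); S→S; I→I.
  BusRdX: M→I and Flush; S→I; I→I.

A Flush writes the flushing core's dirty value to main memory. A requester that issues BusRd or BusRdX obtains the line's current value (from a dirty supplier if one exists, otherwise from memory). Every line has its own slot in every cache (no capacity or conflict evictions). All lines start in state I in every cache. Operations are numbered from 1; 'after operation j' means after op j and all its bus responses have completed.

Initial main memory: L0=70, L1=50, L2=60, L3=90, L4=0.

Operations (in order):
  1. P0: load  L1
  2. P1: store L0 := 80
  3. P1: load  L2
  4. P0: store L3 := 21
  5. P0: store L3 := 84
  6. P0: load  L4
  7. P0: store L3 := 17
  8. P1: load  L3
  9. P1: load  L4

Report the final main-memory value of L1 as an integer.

memory[L1] = 50

1. P0: load  L1  bus=[BusRd]  L1: P0=S P1=I  mem[L1]=50
2. P1: store L0 := 80  bus=[BusRdX]  L0: P0=I P1=M  mem[L0]=70
3. P1: load  L2  bus=[BusRd]  L2: P0=I P1=S  mem[L2]=60
4. P0: store L3 := 21  bus=[BusRdX]  L3: P0=M P1=I  mem[L3]=90
5. P0: store L3 := 84  bus=[-]  L3: P0=M P1=I  mem[L3]=90
6. P0: load  L4  bus=[BusRd]  L4: P0=S P1=I  mem[L4]=0
7. P0: store L3 := 17  bus=[-]  L3: P0=M P1=I  mem[L3]=90
8. P1: load  L3  bus=[BusRd,Flush]  L3: P0=S P1=S  mem[L3]=17
9. P1: load  L4  bus=[BusRd]  L4: P0=S P1=S  mem[L4]=0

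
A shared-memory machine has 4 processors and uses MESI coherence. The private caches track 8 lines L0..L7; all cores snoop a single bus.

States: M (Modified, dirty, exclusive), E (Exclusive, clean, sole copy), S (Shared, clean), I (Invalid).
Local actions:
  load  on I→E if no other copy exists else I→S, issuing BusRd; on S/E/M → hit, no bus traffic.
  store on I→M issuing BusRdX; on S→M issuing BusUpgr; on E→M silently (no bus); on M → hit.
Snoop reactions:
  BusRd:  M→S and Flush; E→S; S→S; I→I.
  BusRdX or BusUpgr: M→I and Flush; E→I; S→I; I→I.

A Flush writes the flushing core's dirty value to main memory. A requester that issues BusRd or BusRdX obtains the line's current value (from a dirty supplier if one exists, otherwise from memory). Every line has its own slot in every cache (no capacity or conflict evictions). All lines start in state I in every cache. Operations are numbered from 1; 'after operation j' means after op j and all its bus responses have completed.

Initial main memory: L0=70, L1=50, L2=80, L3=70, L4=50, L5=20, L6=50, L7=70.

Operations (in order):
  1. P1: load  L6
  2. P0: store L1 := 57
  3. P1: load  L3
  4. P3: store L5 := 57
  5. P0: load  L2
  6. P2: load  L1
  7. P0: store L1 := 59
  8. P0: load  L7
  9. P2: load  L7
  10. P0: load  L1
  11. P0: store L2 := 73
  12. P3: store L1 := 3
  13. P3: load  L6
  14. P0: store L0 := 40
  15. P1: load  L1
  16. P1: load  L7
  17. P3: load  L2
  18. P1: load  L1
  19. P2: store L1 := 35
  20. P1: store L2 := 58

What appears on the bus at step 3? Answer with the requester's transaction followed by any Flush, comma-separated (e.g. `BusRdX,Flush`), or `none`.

  op1 P1: load  L6 → I/E/I/I on L6; bus BusRd; mem=50
  op2 P0: store L1 := 57 → M/I/I/I on L1; bus BusRdX; mem=50
  op3 P1: load  L3 → I/E/I/I on L3; bus BusRd; mem=70
  op4 P3: store L5 := 57 → I/I/I/M on L5; bus BusRdX; mem=20
  op5 P0: load  L2 → E/I/I/I on L2; bus BusRd; mem=80
  op6 P2: load  L1 → S/I/S/I on L1; bus BusRd Flush; mem=57
  op7 P0: store L1 := 59 → M/I/I/I on L1; bus BusUpgr; mem=57
  op8 P0: load  L7 → E/I/I/I on L7; bus BusRd; mem=70
  op9 P2: load  L7 → S/I/S/I on L7; bus BusRd; mem=70
  op10 P0: load  L1 → M/I/I/I on L1; bus (none); mem=57
  op11 P0: store L2 := 73 → M/I/I/I on L2; bus (none); mem=80
  op12 P3: store L1 := 3 → I/I/I/M on L1; bus BusRdX Flush; mem=59
  op13 P3: load  L6 → I/S/I/S on L6; bus BusRd; mem=50
  op14 P0: store L0 := 40 → M/I/I/I on L0; bus BusRdX; mem=70
  op15 P1: load  L1 → I/S/I/S on L1; bus BusRd Flush; mem=3
  op16 P1: load  L7 → S/S/S/I on L7; bus BusRd; mem=70
  op17 P3: load  L2 → S/I/I/S on L2; bus BusRd Flush; mem=73
  op18 P1: load  L1 → I/S/I/S on L1; bus (none); mem=3
  op19 P2: store L1 := 35 → I/I/M/I on L1; bus BusRdX; mem=3
  op20 P1: store L2 := 58 → I/M/I/I on L2; bus BusRdX; mem=73

bus = BusRd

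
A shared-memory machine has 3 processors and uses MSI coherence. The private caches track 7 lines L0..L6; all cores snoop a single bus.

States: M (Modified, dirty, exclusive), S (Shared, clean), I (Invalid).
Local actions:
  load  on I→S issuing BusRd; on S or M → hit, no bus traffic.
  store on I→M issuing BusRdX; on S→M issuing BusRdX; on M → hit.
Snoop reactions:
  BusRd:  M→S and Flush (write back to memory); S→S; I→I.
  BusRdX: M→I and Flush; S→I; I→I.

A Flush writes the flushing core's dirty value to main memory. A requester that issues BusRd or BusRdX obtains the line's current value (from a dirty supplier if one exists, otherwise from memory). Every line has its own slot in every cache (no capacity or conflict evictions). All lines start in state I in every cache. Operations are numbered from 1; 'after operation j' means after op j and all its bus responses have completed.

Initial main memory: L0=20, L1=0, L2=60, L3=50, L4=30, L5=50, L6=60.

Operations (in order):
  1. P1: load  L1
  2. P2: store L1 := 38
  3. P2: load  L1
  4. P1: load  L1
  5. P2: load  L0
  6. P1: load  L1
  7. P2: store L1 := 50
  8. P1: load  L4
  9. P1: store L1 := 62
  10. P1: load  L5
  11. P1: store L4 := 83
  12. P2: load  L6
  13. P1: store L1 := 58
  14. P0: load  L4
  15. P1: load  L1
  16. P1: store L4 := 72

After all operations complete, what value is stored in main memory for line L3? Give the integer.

memory[L3] = 50

[1] P1: load  L1 | P0:I, P1:S(0), P2:I | bus: BusRd
[2] P2: store L1 := 38 | P0:I, P1:I, P2:M(38) | bus: BusRdX
[3] P2: load  L1 | P0:I, P1:I, P2:M(38) | bus: none
[4] P1: load  L1 | P0:I, P1:S(38), P2:S(38) | bus: BusRd,Flush
[5] P2: load  L0 | P0:I, P1:I, P2:S(20) | bus: BusRd
[6] P1: load  L1 | P0:I, P1:S(38), P2:S(38) | bus: none
[7] P2: store L1 := 50 | P0:I, P1:I, P2:M(50) | bus: BusRdX
[8] P1: load  L4 | P0:I, P1:S(30), P2:I | bus: BusRd
[9] P1: store L1 := 62 | P0:I, P1:M(62), P2:I | bus: BusRdX,Flush
[10] P1: load  L5 | P0:I, P1:S(50), P2:I | bus: BusRd
[11] P1: store L4 := 83 | P0:I, P1:M(83), P2:I | bus: BusRdX
[12] P2: load  L6 | P0:I, P1:I, P2:S(60) | bus: BusRd
[13] P1: store L1 := 58 | P0:I, P1:M(58), P2:I | bus: none
[14] P0: load  L4 | P0:S(83), P1:S(83), P2:I | bus: BusRd,Flush
[15] P1: load  L1 | P0:I, P1:M(58), P2:I | bus: none
[16] P1: store L4 := 72 | P0:I, P1:M(72), P2:I | bus: BusRdX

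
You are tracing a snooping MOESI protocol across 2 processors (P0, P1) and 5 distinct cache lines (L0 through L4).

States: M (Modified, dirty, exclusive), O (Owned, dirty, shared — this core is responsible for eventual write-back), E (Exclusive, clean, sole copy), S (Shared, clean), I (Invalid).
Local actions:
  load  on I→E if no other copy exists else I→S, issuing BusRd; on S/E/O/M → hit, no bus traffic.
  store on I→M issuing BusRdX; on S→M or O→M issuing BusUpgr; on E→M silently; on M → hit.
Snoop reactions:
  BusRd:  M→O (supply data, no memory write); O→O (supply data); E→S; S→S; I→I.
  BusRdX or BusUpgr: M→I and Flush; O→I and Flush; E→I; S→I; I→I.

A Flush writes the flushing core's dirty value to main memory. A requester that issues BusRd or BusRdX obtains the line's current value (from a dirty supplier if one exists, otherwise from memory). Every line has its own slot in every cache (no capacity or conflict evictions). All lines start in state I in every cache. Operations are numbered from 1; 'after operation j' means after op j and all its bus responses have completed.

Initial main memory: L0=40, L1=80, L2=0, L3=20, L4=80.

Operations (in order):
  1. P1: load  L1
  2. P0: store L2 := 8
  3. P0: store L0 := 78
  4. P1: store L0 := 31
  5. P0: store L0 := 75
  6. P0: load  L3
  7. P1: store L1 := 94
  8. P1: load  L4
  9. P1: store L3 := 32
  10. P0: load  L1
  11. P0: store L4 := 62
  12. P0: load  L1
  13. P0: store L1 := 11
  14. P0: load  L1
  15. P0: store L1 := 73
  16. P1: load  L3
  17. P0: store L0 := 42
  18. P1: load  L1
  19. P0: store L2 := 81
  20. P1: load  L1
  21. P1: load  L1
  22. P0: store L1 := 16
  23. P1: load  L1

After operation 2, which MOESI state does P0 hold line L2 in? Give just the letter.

state = M

1. P1: load  L1  bus=[BusRd]  L1: P0=I P1=E  mem[L1]=80
2. P0: store L2 := 8  bus=[BusRdX]  L2: P0=M P1=I  mem[L2]=0
3. P0: store L0 := 78  bus=[BusRdX]  L0: P0=M P1=I  mem[L0]=40
4. P1: store L0 := 31  bus=[BusRdX,Flush]  L0: P0=I P1=M  mem[L0]=78
5. P0: store L0 := 75  bus=[BusRdX,Flush]  L0: P0=M P1=I  mem[L0]=31
6. P0: load  L3  bus=[BusRd]  L3: P0=E P1=I  mem[L3]=20
7. P1: store L1 := 94  bus=[-]  L1: P0=I P1=M  mem[L1]=80
8. P1: load  L4  bus=[BusRd]  L4: P0=I P1=E  mem[L4]=80
9. P1: store L3 := 32  bus=[BusRdX]  L3: P0=I P1=M  mem[L3]=20
10. P0: load  L1  bus=[BusRd]  L1: P0=S P1=O  mem[L1]=80
11. P0: store L4 := 62  bus=[BusRdX]  L4: P0=M P1=I  mem[L4]=80
12. P0: load  L1  bus=[-]  L1: P0=S P1=O  mem[L1]=80
13. P0: store L1 := 11  bus=[BusUpgr,Flush]  L1: P0=M P1=I  mem[L1]=94
14. P0: load  L1  bus=[-]  L1: P0=M P1=I  mem[L1]=94
15. P0: store L1 := 73  bus=[-]  L1: P0=M P1=I  mem[L1]=94
16. P1: load  L3  bus=[-]  L3: P0=I P1=M  mem[L3]=20
17. P0: store L0 := 42  bus=[-]  L0: P0=M P1=I  mem[L0]=31
18. P1: load  L1  bus=[BusRd]  L1: P0=O P1=S  mem[L1]=94
19. P0: store L2 := 81  bus=[-]  L2: P0=M P1=I  mem[L2]=0
20. P1: load  L1  bus=[-]  L1: P0=O P1=S  mem[L1]=94
21. P1: load  L1  bus=[-]  L1: P0=O P1=S  mem[L1]=94
22. P0: store L1 := 16  bus=[BusUpgr]  L1: P0=M P1=I  mem[L1]=94
23. P1: load  L1  bus=[BusRd]  L1: P0=O P1=S  mem[L1]=94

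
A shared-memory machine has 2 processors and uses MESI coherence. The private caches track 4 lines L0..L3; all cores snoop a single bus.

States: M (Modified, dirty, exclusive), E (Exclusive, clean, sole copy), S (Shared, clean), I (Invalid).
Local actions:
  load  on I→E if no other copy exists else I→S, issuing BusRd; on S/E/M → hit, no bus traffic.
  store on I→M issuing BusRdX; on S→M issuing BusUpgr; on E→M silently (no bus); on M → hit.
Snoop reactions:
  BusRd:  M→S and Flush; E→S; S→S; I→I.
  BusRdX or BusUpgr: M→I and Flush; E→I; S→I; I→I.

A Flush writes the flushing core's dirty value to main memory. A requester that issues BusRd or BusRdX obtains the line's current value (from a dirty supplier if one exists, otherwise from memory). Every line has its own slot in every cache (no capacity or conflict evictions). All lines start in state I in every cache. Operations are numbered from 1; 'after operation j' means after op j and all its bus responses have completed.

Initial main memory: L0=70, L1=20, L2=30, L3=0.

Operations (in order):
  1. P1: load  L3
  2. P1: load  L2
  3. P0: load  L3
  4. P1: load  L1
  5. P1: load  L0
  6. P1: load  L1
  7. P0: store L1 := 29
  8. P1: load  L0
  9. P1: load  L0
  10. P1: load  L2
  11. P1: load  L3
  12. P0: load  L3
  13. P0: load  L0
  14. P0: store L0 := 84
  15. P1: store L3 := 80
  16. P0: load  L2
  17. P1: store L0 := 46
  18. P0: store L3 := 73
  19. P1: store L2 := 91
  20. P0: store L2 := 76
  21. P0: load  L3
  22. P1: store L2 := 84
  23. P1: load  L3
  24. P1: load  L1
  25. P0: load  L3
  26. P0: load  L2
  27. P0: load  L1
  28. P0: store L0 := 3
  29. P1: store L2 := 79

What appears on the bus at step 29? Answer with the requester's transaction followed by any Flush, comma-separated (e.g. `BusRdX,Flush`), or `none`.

1. P1: load  L3  bus=[BusRd]  L3: P0=I P1=E  mem[L3]=0
2. P1: load  L2  bus=[BusRd]  L2: P0=I P1=E  mem[L2]=30
3. P0: load  L3  bus=[BusRd]  L3: P0=S P1=S  mem[L3]=0
4. P1: load  L1  bus=[BusRd]  L1: P0=I P1=E  mem[L1]=20
5. P1: load  L0  bus=[BusRd]  L0: P0=I P1=E  mem[L0]=70
6. P1: load  L1  bus=[-]  L1: P0=I P1=E  mem[L1]=20
7. P0: store L1 := 29  bus=[BusRdX]  L1: P0=M P1=I  mem[L1]=20
8. P1: load  L0  bus=[-]  L0: P0=I P1=E  mem[L0]=70
9. P1: load  L0  bus=[-]  L0: P0=I P1=E  mem[L0]=70
10. P1: load  L2  bus=[-]  L2: P0=I P1=E  mem[L2]=30
11. P1: load  L3  bus=[-]  L3: P0=S P1=S  mem[L3]=0
12. P0: load  L3  bus=[-]  L3: P0=S P1=S  mem[L3]=0
13. P0: load  L0  bus=[BusRd]  L0: P0=S P1=S  mem[L0]=70
14. P0: store L0 := 84  bus=[BusUpgr]  L0: P0=M P1=I  mem[L0]=70
15. P1: store L3 := 80  bus=[BusUpgr]  L3: P0=I P1=M  mem[L3]=0
16. P0: load  L2  bus=[BusRd]  L2: P0=S P1=S  mem[L2]=30
17. P1: store L0 := 46  bus=[BusRdX,Flush]  L0: P0=I P1=M  mem[L0]=84
18. P0: store L3 := 73  bus=[BusRdX,Flush]  L3: P0=M P1=I  mem[L3]=80
19. P1: store L2 := 91  bus=[BusUpgr]  L2: P0=I P1=M  mem[L2]=30
20. P0: store L2 := 76  bus=[BusRdX,Flush]  L2: P0=M P1=I  mem[L2]=91
21. P0: load  L3  bus=[-]  L3: P0=M P1=I  mem[L3]=80
22. P1: store L2 := 84  bus=[BusRdX,Flush]  L2: P0=I P1=M  mem[L2]=76
23. P1: load  L3  bus=[BusRd,Flush]  L3: P0=S P1=S  mem[L3]=73
24. P1: load  L1  bus=[BusRd,Flush]  L1: P0=S P1=S  mem[L1]=29
25. P0: load  L3  bus=[-]  L3: P0=S P1=S  mem[L3]=73
26. P0: load  L2  bus=[BusRd,Flush]  L2: P0=S P1=S  mem[L2]=84
27. P0: load  L1  bus=[-]  L1: P0=S P1=S  mem[L1]=29
28. P0: store L0 := 3  bus=[BusRdX,Flush]  L0: P0=M P1=I  mem[L0]=46
29. P1: store L2 := 79  bus=[BusUpgr]  L2: P0=I P1=M  mem[L2]=84

bus = BusUpgr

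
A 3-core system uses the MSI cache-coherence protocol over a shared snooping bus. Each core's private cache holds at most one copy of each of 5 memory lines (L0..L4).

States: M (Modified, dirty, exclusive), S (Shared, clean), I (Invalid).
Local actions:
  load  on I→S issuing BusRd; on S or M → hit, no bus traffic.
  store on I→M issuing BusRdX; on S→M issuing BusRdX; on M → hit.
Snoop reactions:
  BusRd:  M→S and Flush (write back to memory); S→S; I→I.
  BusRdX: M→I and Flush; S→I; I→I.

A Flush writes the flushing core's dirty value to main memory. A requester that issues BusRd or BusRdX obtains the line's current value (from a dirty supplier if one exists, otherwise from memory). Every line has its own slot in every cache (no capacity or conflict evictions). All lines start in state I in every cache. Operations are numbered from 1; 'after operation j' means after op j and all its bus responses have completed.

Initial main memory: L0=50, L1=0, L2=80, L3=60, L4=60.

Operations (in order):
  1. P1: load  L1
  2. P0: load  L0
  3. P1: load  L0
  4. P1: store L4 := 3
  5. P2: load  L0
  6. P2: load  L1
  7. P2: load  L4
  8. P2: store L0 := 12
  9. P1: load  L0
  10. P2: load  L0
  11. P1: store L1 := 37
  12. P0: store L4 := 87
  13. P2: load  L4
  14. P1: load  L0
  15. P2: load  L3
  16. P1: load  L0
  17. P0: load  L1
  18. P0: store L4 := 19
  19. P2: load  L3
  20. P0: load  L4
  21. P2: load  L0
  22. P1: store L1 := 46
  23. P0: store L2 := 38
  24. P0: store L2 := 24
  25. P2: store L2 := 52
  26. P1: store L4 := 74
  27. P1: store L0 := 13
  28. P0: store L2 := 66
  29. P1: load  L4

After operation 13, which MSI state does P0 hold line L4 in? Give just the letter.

state = S

  op1 P1: load  L1 → I/S/I on L1; bus BusRd; mem=0
  op2 P0: load  L0 → S/I/I on L0; bus BusRd; mem=50
  op3 P1: load  L0 → S/S/I on L0; bus BusRd; mem=50
  op4 P1: store L4 := 3 → I/M/I on L4; bus BusRdX; mem=60
  op5 P2: load  L0 → S/S/S on L0; bus BusRd; mem=50
  op6 P2: load  L1 → I/S/S on L1; bus BusRd; mem=0
  op7 P2: load  L4 → I/S/S on L4; bus BusRd Flush; mem=3
  op8 P2: store L0 := 12 → I/I/M on L0; bus BusRdX; mem=50
  op9 P1: load  L0 → I/S/S on L0; bus BusRd Flush; mem=12
  op10 P2: load  L0 → I/S/S on L0; bus (none); mem=12
  op11 P1: store L1 := 37 → I/M/I on L1; bus BusRdX; mem=0
  op12 P0: store L4 := 87 → M/I/I on L4; bus BusRdX; mem=3
  op13 P2: load  L4 → S/I/S on L4; bus BusRd Flush; mem=87
  op14 P1: load  L0 → I/S/S on L0; bus (none); mem=12
  op15 P2: load  L3 → I/I/S on L3; bus BusRd; mem=60
  op16 P1: load  L0 → I/S/S on L0; bus (none); mem=12
  op17 P0: load  L1 → S/S/I on L1; bus BusRd Flush; mem=37
  op18 P0: store L4 := 19 → M/I/I on L4; bus BusRdX; mem=87
  op19 P2: load  L3 → I/I/S on L3; bus (none); mem=60
  op20 P0: load  L4 → M/I/I on L4; bus (none); mem=87
  op21 P2: load  L0 → I/S/S on L0; bus (none); mem=12
  op22 P1: store L1 := 46 → I/M/I on L1; bus BusRdX; mem=37
  op23 P0: store L2 := 38 → M/I/I on L2; bus BusRdX; mem=80
  op24 P0: store L2 := 24 → M/I/I on L2; bus (none); mem=80
  op25 P2: store L2 := 52 → I/I/M on L2; bus BusRdX Flush; mem=24
  op26 P1: store L4 := 74 → I/M/I on L4; bus BusRdX Flush; mem=19
  op27 P1: store L0 := 13 → I/M/I on L0; bus BusRdX; mem=12
  op28 P0: store L2 := 66 → M/I/I on L2; bus BusRdX Flush; mem=52
  op29 P1: load  L4 → I/M/I on L4; bus (none); mem=19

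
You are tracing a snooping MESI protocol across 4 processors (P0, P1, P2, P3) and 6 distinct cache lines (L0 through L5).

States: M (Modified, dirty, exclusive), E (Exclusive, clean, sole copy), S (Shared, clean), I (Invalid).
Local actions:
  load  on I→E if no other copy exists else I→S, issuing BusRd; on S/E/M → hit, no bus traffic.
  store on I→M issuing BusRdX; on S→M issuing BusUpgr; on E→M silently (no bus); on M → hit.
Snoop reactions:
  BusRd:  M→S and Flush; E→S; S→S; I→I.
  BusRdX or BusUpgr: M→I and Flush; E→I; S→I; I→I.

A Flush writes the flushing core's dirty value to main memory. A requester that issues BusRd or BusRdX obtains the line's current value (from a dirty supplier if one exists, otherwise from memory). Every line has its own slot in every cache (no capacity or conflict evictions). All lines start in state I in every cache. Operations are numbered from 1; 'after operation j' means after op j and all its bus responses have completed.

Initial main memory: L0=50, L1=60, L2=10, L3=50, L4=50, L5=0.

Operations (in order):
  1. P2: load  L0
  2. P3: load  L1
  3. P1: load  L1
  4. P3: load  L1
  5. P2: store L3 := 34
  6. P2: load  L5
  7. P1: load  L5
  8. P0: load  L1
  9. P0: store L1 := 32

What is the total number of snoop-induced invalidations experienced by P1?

  op1 P2: load  L0 → I/I/E/I on L0; bus BusRd; mem=50
  op2 P3: load  L1 → I/I/I/E on L1; bus BusRd; mem=60
  op3 P1: load  L1 → I/S/I/S on L1; bus BusRd; mem=60
  op4 P3: load  L1 → I/S/I/S on L1; bus (none); mem=60
  op5 P2: store L3 := 34 → I/I/M/I on L3; bus BusRdX; mem=50
  op6 P2: load  L5 → I/I/E/I on L5; bus BusRd; mem=0
  op7 P1: load  L5 → I/S/S/I on L5; bus BusRd; mem=0
  op8 P0: load  L1 → S/S/I/S on L1; bus BusRd; mem=60
  op9 P0: store L1 := 32 → M/I/I/I on L1; bus BusUpgr; mem=60

invalidations = 1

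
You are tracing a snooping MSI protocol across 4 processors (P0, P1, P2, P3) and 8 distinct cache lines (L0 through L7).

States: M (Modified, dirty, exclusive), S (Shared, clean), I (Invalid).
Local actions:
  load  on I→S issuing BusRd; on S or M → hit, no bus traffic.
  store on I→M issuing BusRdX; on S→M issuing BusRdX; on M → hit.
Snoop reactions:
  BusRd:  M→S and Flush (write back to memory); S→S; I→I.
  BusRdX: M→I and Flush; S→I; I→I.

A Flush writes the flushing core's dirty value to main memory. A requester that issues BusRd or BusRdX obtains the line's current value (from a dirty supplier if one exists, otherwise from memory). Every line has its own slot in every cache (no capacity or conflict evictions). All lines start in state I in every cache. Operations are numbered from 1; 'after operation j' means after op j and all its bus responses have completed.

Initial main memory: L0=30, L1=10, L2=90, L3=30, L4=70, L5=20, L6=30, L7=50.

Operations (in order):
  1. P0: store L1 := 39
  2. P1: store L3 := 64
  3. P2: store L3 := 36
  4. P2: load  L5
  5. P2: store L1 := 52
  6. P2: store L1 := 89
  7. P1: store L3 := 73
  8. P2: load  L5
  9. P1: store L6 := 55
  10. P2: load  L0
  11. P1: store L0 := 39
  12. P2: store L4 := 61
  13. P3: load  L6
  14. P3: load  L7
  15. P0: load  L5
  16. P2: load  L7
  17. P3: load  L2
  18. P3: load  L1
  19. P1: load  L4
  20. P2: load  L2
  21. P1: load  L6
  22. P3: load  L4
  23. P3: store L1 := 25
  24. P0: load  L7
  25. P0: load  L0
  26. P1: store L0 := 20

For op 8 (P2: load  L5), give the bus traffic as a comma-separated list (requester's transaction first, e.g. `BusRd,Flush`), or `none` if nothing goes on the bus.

bus = none

step 1: P0: store L1 := 39  ⟶  MIII  (L1)  txn=BusRdX  M[L1]=10
step 2: P1: store L3 := 64  ⟶  IMII  (L3)  txn=BusRdX  M[L3]=30
step 3: P2: store L3 := 36  ⟶  IIMI  (L3)  txn=BusRdX+Flush  M[L3]=64
step 4: P2: load  L5  ⟶  IISI  (L5)  txn=BusRd  M[L5]=20
step 5: P2: store L1 := 52  ⟶  IIMI  (L1)  txn=BusRdX+Flush  M[L1]=39
step 6: P2: store L1 := 89  ⟶  IIMI  (L1)  txn=∅  M[L1]=39
step 7: P1: store L3 := 73  ⟶  IMII  (L3)  txn=BusRdX+Flush  M[L3]=36
step 8: P2: load  L5  ⟶  IISI  (L5)  txn=∅  M[L5]=20
step 9: P1: store L6 := 55  ⟶  IMII  (L6)  txn=BusRdX  M[L6]=30
step 10: P2: load  L0  ⟶  IISI  (L0)  txn=BusRd  M[L0]=30
step 11: P1: store L0 := 39  ⟶  IMII  (L0)  txn=BusRdX  M[L0]=30
step 12: P2: store L4 := 61  ⟶  IIMI  (L4)  txn=BusRdX  M[L4]=70
step 13: P3: load  L6  ⟶  ISIS  (L6)  txn=BusRd+Flush  M[L6]=55
step 14: P3: load  L7  ⟶  IIIS  (L7)  txn=BusRd  M[L7]=50
step 15: P0: load  L5  ⟶  SISI  (L5)  txn=BusRd  M[L5]=20
step 16: P2: load  L7  ⟶  IISS  (L7)  txn=BusRd  M[L7]=50
step 17: P3: load  L2  ⟶  IIIS  (L2)  txn=BusRd  M[L2]=90
step 18: P3: load  L1  ⟶  IISS  (L1)  txn=BusRd+Flush  M[L1]=89
step 19: P1: load  L4  ⟶  ISSI  (L4)  txn=BusRd+Flush  M[L4]=61
step 20: P2: load  L2  ⟶  IISS  (L2)  txn=BusRd  M[L2]=90
step 21: P1: load  L6  ⟶  ISIS  (L6)  txn=∅  M[L6]=55
step 22: P3: load  L4  ⟶  ISSS  (L4)  txn=BusRd  M[L4]=61
step 23: P3: store L1 := 25  ⟶  IIIM  (L1)  txn=BusRdX  M[L1]=89
step 24: P0: load  L7  ⟶  SISS  (L7)  txn=BusRd  M[L7]=50
step 25: P0: load  L0  ⟶  SSII  (L0)  txn=BusRd+Flush  M[L0]=39
step 26: P1: store L0 := 20  ⟶  IMII  (L0)  txn=BusRdX  M[L0]=39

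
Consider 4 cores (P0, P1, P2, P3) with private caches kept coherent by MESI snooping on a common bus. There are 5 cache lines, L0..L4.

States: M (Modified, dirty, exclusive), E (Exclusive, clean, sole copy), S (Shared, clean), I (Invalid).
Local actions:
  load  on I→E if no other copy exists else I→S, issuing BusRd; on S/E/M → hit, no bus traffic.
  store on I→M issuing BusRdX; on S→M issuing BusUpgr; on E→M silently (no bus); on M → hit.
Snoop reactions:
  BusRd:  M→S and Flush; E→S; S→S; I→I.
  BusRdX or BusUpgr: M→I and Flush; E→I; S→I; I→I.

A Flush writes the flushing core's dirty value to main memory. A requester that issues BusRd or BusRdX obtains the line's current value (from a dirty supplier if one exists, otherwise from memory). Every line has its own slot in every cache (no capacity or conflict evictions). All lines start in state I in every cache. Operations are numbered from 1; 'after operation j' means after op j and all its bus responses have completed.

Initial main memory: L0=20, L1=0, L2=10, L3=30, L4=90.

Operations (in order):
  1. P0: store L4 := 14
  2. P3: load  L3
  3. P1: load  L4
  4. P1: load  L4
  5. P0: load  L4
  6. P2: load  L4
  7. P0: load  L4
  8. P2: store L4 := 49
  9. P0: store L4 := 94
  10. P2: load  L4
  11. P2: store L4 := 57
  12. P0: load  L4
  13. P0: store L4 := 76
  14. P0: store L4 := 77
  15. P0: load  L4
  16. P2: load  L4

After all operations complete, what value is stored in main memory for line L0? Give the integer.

[1] P0: store L4 := 14 | P0:M(14), P1:I, P2:I, P3:I | bus: BusRdX
[2] P3: load  L3 | P0:I, P1:I, P2:I, P3:E(30) | bus: BusRd
[3] P1: load  L4 | P0:S(14), P1:S(14), P2:I, P3:I | bus: BusRd,Flush
[4] P1: load  L4 | P0:S(14), P1:S(14), P2:I, P3:I | bus: none
[5] P0: load  L4 | P0:S(14), P1:S(14), P2:I, P3:I | bus: none
[6] P2: load  L4 | P0:S(14), P1:S(14), P2:S(14), P3:I | bus: BusRd
[7] P0: load  L4 | P0:S(14), P1:S(14), P2:S(14), P3:I | bus: none
[8] P2: store L4 := 49 | P0:I, P1:I, P2:M(49), P3:I | bus: BusUpgr
[9] P0: store L4 := 94 | P0:M(94), P1:I, P2:I, P3:I | bus: BusRdX,Flush
[10] P2: load  L4 | P0:S(94), P1:I, P2:S(94), P3:I | bus: BusRd,Flush
[11] P2: store L4 := 57 | P0:I, P1:I, P2:M(57), P3:I | bus: BusUpgr
[12] P0: load  L4 | P0:S(57), P1:I, P2:S(57), P3:I | bus: BusRd,Flush
[13] P0: store L4 := 76 | P0:M(76), P1:I, P2:I, P3:I | bus: BusUpgr
[14] P0: store L4 := 77 | P0:M(77), P1:I, P2:I, P3:I | bus: none
[15] P0: load  L4 | P0:M(77), P1:I, P2:I, P3:I | bus: none
[16] P2: load  L4 | P0:S(77), P1:I, P2:S(77), P3:I | bus: BusRd,Flush

memory[L0] = 20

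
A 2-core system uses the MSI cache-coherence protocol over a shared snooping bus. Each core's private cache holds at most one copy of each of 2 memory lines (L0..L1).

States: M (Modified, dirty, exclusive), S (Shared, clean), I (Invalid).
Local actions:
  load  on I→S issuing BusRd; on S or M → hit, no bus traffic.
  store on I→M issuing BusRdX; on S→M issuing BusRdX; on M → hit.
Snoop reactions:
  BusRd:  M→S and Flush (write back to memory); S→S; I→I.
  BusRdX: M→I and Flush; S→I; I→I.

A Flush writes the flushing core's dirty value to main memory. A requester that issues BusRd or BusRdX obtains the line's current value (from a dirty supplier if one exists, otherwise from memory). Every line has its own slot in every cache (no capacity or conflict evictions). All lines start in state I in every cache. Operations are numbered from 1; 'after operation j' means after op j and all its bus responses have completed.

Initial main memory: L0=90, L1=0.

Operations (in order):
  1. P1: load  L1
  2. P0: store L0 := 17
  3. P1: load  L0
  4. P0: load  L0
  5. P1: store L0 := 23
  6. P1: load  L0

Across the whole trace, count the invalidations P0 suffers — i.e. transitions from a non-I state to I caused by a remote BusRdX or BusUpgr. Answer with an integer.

step 1: P1: load  L1  ⟶  IS  (L1)  txn=BusRd  M[L1]=0
step 2: P0: store L0 := 17  ⟶  MI  (L0)  txn=BusRdX  M[L0]=90
step 3: P1: load  L0  ⟶  SS  (L0)  txn=BusRd+Flush  M[L0]=17
step 4: P0: load  L0  ⟶  SS  (L0)  txn=∅  M[L0]=17
step 5: P1: store L0 := 23  ⟶  IM  (L0)  txn=BusRdX  M[L0]=17
step 6: P1: load  L0  ⟶  IM  (L0)  txn=∅  M[L0]=17

invalidations = 1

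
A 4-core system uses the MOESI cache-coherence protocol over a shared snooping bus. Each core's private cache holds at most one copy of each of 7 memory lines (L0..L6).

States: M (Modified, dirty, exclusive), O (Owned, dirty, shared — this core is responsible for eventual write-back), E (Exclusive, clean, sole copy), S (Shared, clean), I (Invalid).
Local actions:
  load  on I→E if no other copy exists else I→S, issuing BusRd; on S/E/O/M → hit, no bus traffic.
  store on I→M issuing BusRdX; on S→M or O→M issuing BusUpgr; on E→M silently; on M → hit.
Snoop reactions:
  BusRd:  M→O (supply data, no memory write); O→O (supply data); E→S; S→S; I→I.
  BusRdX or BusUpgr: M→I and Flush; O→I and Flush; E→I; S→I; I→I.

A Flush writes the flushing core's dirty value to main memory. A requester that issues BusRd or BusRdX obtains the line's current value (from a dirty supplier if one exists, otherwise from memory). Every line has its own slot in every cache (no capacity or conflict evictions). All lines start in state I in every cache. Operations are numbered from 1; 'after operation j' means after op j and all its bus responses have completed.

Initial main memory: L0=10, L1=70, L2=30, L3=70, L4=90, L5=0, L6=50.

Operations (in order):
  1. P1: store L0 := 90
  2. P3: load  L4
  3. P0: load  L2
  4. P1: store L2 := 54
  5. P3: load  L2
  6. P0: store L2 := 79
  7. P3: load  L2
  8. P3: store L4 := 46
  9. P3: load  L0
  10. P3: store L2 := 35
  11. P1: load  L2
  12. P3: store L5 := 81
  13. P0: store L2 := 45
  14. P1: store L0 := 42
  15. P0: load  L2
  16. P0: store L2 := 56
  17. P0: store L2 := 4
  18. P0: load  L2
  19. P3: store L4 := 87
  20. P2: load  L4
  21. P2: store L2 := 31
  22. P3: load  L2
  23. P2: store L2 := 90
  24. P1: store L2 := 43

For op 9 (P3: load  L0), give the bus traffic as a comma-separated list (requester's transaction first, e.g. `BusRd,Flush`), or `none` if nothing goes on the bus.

[1] P1: store L0 := 90 | P0:I, P1:M(90), P2:I, P3:I | bus: BusRdX
[2] P3: load  L4 | P0:I, P1:I, P2:I, P3:E(90) | bus: BusRd
[3] P0: load  L2 | P0:E(30), P1:I, P2:I, P3:I | bus: BusRd
[4] P1: store L2 := 54 | P0:I, P1:M(54), P2:I, P3:I | bus: BusRdX
[5] P3: load  L2 | P0:I, P1:O(54), P2:I, P3:S(54) | bus: BusRd
[6] P0: store L2 := 79 | P0:M(79), P1:I, P2:I, P3:I | bus: BusRdX,Flush
[7] P3: load  L2 | P0:O(79), P1:I, P2:I, P3:S(79) | bus: BusRd
[8] P3: store L4 := 46 | P0:I, P1:I, P2:I, P3:M(46) | bus: none
[9] P3: load  L0 | P0:I, P1:O(90), P2:I, P3:S(90) | bus: BusRd
[10] P3: store L2 := 35 | P0:I, P1:I, P2:I, P3:M(35) | bus: BusUpgr,Flush
[11] P1: load  L2 | P0:I, P1:S(35), P2:I, P3:O(35) | bus: BusRd
[12] P3: store L5 := 81 | P0:I, P1:I, P2:I, P3:M(81) | bus: BusRdX
[13] P0: store L2 := 45 | P0:M(45), P1:I, P2:I, P3:I | bus: BusRdX,Flush
[14] P1: store L0 := 42 | P0:I, P1:M(42), P2:I, P3:I | bus: BusUpgr
[15] P0: load  L2 | P0:M(45), P1:I, P2:I, P3:I | bus: none
[16] P0: store L2 := 56 | P0:M(56), P1:I, P2:I, P3:I | bus: none
[17] P0: store L2 := 4 | P0:M(4), P1:I, P2:I, P3:I | bus: none
[18] P0: load  L2 | P0:M(4), P1:I, P2:I, P3:I | bus: none
[19] P3: store L4 := 87 | P0:I, P1:I, P2:I, P3:M(87) | bus: none
[20] P2: load  L4 | P0:I, P1:I, P2:S(87), P3:O(87) | bus: BusRd
[21] P2: store L2 := 31 | P0:I, P1:I, P2:M(31), P3:I | bus: BusRdX,Flush
[22] P3: load  L2 | P0:I, P1:I, P2:O(31), P3:S(31) | bus: BusRd
[23] P2: store L2 := 90 | P0:I, P1:I, P2:M(90), P3:I | bus: BusUpgr
[24] P1: store L2 := 43 | P0:I, P1:M(43), P2:I, P3:I | bus: BusRdX,Flush

bus = BusRd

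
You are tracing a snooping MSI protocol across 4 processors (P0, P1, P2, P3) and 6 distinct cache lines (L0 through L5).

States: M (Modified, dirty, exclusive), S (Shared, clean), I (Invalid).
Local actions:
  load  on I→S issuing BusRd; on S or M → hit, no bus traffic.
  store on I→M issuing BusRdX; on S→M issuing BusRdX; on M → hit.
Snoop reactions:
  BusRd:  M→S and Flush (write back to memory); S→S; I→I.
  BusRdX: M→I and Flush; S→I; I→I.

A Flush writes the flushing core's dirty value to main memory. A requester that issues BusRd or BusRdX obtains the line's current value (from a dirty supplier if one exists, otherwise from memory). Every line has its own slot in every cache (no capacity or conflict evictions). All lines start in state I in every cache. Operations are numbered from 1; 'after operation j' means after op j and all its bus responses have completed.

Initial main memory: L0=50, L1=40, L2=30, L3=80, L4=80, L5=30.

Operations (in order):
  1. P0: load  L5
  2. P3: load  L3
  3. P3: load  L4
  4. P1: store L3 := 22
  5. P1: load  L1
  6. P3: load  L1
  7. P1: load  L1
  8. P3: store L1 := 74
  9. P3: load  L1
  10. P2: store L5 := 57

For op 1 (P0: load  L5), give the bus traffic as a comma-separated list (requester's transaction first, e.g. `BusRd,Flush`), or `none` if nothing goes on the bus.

  op1 P0: load  L5 → S/I/I/I on L5; bus BusRd; mem=30
  op2 P3: load  L3 → I/I/I/S on L3; bus BusRd; mem=80
  op3 P3: load  L4 → I/I/I/S on L4; bus BusRd; mem=80
  op4 P1: store L3 := 22 → I/M/I/I on L3; bus BusRdX; mem=80
  op5 P1: load  L1 → I/S/I/I on L1; bus BusRd; mem=40
  op6 P3: load  L1 → I/S/I/S on L1; bus BusRd; mem=40
  op7 P1: load  L1 → I/S/I/S on L1; bus (none); mem=40
  op8 P3: store L1 := 74 → I/I/I/M on L1; bus BusRdX; mem=40
  op9 P3: load  L1 → I/I/I/M on L1; bus (none); mem=40
  op10 P2: store L5 := 57 → I/I/M/I on L5; bus BusRdX; mem=30

bus = BusRd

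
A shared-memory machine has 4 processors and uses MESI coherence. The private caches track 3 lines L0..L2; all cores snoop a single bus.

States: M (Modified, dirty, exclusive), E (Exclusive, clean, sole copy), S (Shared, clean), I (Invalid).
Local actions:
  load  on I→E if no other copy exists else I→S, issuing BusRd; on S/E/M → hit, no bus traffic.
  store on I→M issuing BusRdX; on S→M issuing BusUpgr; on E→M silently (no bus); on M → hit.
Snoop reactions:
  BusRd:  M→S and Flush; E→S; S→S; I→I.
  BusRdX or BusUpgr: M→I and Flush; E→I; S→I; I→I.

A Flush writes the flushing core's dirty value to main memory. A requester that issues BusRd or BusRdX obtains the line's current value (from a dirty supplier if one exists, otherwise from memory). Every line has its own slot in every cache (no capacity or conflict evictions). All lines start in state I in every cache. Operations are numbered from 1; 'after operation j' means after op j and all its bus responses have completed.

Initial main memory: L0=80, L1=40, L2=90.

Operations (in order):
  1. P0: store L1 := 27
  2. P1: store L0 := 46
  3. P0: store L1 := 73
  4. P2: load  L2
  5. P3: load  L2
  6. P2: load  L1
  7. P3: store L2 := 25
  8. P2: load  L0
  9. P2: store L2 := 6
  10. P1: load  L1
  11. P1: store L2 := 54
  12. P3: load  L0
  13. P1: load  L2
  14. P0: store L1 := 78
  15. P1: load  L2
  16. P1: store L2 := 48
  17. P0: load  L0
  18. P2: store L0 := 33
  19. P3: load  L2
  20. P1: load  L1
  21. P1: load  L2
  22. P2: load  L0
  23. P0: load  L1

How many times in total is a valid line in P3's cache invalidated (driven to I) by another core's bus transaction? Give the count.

[1] P0: store L1 := 27 | P0:M(27), P1:I, P2:I, P3:I | bus: BusRdX
[2] P1: store L0 := 46 | P0:I, P1:M(46), P2:I, P3:I | bus: BusRdX
[3] P0: store L1 := 73 | P0:M(73), P1:I, P2:I, P3:I | bus: none
[4] P2: load  L2 | P0:I, P1:I, P2:E(90), P3:I | bus: BusRd
[5] P3: load  L2 | P0:I, P1:I, P2:S(90), P3:S(90) | bus: BusRd
[6] P2: load  L1 | P0:S(73), P1:I, P2:S(73), P3:I | bus: BusRd,Flush
[7] P3: store L2 := 25 | P0:I, P1:I, P2:I, P3:M(25) | bus: BusUpgr
[8] P2: load  L0 | P0:I, P1:S(46), P2:S(46), P3:I | bus: BusRd,Flush
[9] P2: store L2 := 6 | P0:I, P1:I, P2:M(6), P3:I | bus: BusRdX,Flush
[10] P1: load  L1 | P0:S(73), P1:S(73), P2:S(73), P3:I | bus: BusRd
[11] P1: store L2 := 54 | P0:I, P1:M(54), P2:I, P3:I | bus: BusRdX,Flush
[12] P3: load  L0 | P0:I, P1:S(46), P2:S(46), P3:S(46) | bus: BusRd
[13] P1: load  L2 | P0:I, P1:M(54), P2:I, P3:I | bus: none
[14] P0: store L1 := 78 | P0:M(78), P1:I, P2:I, P3:I | bus: BusUpgr
[15] P1: load  L2 | P0:I, P1:M(54), P2:I, P3:I | bus: none
[16] P1: store L2 := 48 | P0:I, P1:M(48), P2:I, P3:I | bus: none
[17] P0: load  L0 | P0:S(46), P1:S(46), P2:S(46), P3:S(46) | bus: BusRd
[18] P2: store L0 := 33 | P0:I, P1:I, P2:M(33), P3:I | bus: BusUpgr
[19] P3: load  L2 | P0:I, P1:S(48), P2:I, P3:S(48) | bus: BusRd,Flush
[20] P1: load  L1 | P0:S(78), P1:S(78), P2:I, P3:I | bus: BusRd,Flush
[21] P1: load  L2 | P0:I, P1:S(48), P2:I, P3:S(48) | bus: none
[22] P2: load  L0 | P0:I, P1:I, P2:M(33), P3:I | bus: none
[23] P0: load  L1 | P0:S(78), P1:S(78), P2:I, P3:I | bus: none

invalidations = 2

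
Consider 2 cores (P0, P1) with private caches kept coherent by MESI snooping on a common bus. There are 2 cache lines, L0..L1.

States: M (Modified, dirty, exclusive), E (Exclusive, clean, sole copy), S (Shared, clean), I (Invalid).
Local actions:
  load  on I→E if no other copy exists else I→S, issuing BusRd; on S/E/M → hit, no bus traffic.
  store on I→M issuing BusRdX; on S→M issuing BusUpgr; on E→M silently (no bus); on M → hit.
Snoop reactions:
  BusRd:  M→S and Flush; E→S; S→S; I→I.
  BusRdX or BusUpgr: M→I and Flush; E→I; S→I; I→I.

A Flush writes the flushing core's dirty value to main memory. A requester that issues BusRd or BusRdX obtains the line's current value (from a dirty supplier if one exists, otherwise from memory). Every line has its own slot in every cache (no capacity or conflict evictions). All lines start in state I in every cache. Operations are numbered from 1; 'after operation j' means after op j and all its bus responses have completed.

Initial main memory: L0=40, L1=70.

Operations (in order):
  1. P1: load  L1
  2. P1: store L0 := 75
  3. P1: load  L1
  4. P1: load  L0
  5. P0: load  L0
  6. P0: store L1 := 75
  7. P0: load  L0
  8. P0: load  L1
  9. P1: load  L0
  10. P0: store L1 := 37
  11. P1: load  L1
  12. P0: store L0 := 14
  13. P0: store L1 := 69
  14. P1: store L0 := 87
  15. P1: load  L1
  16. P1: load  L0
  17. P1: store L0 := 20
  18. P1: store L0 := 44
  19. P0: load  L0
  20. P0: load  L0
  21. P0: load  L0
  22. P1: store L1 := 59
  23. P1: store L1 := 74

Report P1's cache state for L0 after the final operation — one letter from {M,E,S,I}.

  op1 P1: load  L1 → I/E on L1; bus BusRd; mem=70
  op2 P1: store L0 := 75 → I/M on L0; bus BusRdX; mem=40
  op3 P1: load  L1 → I/E on L1; bus (none); mem=70
  op4 P1: load  L0 → I/M on L0; bus (none); mem=40
  op5 P0: load  L0 → S/S on L0; bus BusRd Flush; mem=75
  op6 P0: store L1 := 75 → M/I on L1; bus BusRdX; mem=70
  op7 P0: load  L0 → S/S on L0; bus (none); mem=75
  op8 P0: load  L1 → M/I on L1; bus (none); mem=70
  op9 P1: load  L0 → S/S on L0; bus (none); mem=75
  op10 P0: store L1 := 37 → M/I on L1; bus (none); mem=70
  op11 P1: load  L1 → S/S on L1; bus BusRd Flush; mem=37
  op12 P0: store L0 := 14 → M/I on L0; bus BusUpgr; mem=75
  op13 P0: store L1 := 69 → M/I on L1; bus BusUpgr; mem=37
  op14 P1: store L0 := 87 → I/M on L0; bus BusRdX Flush; mem=14
  op15 P1: load  L1 → S/S on L1; bus BusRd Flush; mem=69
  op16 P1: load  L0 → I/M on L0; bus (none); mem=14
  op17 P1: store L0 := 20 → I/M on L0; bus (none); mem=14
  op18 P1: store L0 := 44 → I/M on L0; bus (none); mem=14
  op19 P0: load  L0 → S/S on L0; bus BusRd Flush; mem=44
  op20 P0: load  L0 → S/S on L0; bus (none); mem=44
  op21 P0: load  L0 → S/S on L0; bus (none); mem=44
  op22 P1: store L1 := 59 → I/M on L1; bus BusUpgr; mem=69
  op23 P1: store L1 := 74 → I/M on L1; bus (none); mem=69

state = S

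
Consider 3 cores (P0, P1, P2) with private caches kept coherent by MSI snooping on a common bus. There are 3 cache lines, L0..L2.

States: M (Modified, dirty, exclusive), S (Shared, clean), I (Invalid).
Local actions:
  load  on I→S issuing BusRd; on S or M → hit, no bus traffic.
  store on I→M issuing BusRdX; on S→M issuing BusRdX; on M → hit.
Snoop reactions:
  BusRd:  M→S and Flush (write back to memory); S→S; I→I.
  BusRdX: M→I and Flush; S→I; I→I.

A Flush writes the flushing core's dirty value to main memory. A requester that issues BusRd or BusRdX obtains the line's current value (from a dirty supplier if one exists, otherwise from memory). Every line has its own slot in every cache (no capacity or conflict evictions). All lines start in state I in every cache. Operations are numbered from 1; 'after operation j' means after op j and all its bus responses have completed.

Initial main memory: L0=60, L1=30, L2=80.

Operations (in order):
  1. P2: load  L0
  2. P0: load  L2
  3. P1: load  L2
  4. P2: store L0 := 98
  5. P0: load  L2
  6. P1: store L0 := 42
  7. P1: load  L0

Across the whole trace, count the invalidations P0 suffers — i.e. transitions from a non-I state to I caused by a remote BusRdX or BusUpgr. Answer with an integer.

step 1: P2: load  L0  ⟶  IIS  (L0)  txn=BusRd  M[L0]=60
step 2: P0: load  L2  ⟶  SII  (L2)  txn=BusRd  M[L2]=80
step 3: P1: load  L2  ⟶  SSI  (L2)  txn=BusRd  M[L2]=80
step 4: P2: store L0 := 98  ⟶  IIM  (L0)  txn=BusRdX  M[L0]=60
step 5: P0: load  L2  ⟶  SSI  (L2)  txn=∅  M[L2]=80
step 6: P1: store L0 := 42  ⟶  IMI  (L0)  txn=BusRdX+Flush  M[L0]=98
step 7: P1: load  L0  ⟶  IMI  (L0)  txn=∅  M[L0]=98

invalidations = 0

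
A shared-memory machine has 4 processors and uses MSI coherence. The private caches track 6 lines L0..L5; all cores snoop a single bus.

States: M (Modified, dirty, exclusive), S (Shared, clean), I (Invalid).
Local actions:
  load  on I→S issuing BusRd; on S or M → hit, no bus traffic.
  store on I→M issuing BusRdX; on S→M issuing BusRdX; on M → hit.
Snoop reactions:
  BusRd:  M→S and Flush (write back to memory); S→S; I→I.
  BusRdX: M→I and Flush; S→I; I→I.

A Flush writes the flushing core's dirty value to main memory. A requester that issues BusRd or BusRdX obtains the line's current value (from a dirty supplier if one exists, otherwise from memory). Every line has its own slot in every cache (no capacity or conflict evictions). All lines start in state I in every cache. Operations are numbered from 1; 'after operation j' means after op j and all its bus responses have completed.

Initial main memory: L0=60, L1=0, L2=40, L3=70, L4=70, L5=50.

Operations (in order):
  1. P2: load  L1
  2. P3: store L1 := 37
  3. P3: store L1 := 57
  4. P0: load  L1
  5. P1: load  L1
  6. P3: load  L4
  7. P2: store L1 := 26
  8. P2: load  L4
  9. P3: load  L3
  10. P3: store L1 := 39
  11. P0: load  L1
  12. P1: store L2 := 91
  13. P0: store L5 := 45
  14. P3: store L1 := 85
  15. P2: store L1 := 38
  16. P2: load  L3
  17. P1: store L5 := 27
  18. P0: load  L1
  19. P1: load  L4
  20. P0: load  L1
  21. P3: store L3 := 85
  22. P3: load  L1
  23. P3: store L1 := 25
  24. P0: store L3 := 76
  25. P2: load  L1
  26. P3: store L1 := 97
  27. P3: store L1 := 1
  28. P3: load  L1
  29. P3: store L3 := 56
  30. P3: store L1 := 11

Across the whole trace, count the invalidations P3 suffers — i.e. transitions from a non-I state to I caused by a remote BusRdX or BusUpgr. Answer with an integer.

invalidations = 3

[1] P2: load  L1 | P0:I, P1:I, P2:S(0), P3:I | bus: BusRd
[2] P3: store L1 := 37 | P0:I, P1:I, P2:I, P3:M(37) | bus: BusRdX
[3] P3: store L1 := 57 | P0:I, P1:I, P2:I, P3:M(57) | bus: none
[4] P0: load  L1 | P0:S(57), P1:I, P2:I, P3:S(57) | bus: BusRd,Flush
[5] P1: load  L1 | P0:S(57), P1:S(57), P2:I, P3:S(57) | bus: BusRd
[6] P3: load  L4 | P0:I, P1:I, P2:I, P3:S(70) | bus: BusRd
[7] P2: store L1 := 26 | P0:I, P1:I, P2:M(26), P3:I | bus: BusRdX
[8] P2: load  L4 | P0:I, P1:I, P2:S(70), P3:S(70) | bus: BusRd
[9] P3: load  L3 | P0:I, P1:I, P2:I, P3:S(70) | bus: BusRd
[10] P3: store L1 := 39 | P0:I, P1:I, P2:I, P3:M(39) | bus: BusRdX,Flush
[11] P0: load  L1 | P0:S(39), P1:I, P2:I, P3:S(39) | bus: BusRd,Flush
[12] P1: store L2 := 91 | P0:I, P1:M(91), P2:I, P3:I | bus: BusRdX
[13] P0: store L5 := 45 | P0:M(45), P1:I, P2:I, P3:I | bus: BusRdX
[14] P3: store L1 := 85 | P0:I, P1:I, P2:I, P3:M(85) | bus: BusRdX
[15] P2: store L1 := 38 | P0:I, P1:I, P2:M(38), P3:I | bus: BusRdX,Flush
[16] P2: load  L3 | P0:I, P1:I, P2:S(70), P3:S(70) | bus: BusRd
[17] P1: store L5 := 27 | P0:I, P1:M(27), P2:I, P3:I | bus: BusRdX,Flush
[18] P0: load  L1 | P0:S(38), P1:I, P2:S(38), P3:I | bus: BusRd,Flush
[19] P1: load  L4 | P0:I, P1:S(70), P2:S(70), P3:S(70) | bus: BusRd
[20] P0: load  L1 | P0:S(38), P1:I, P2:S(38), P3:I | bus: none
[21] P3: store L3 := 85 | P0:I, P1:I, P2:I, P3:M(85) | bus: BusRdX
[22] P3: load  L1 | P0:S(38), P1:I, P2:S(38), P3:S(38) | bus: BusRd
[23] P3: store L1 := 25 | P0:I, P1:I, P2:I, P3:M(25) | bus: BusRdX
[24] P0: store L3 := 76 | P0:M(76), P1:I, P2:I, P3:I | bus: BusRdX,Flush
[25] P2: load  L1 | P0:I, P1:I, P2:S(25), P3:S(25) | bus: BusRd,Flush
[26] P3: store L1 := 97 | P0:I, P1:I, P2:I, P3:M(97) | bus: BusRdX
[27] P3: store L1 := 1 | P0:I, P1:I, P2:I, P3:M(1) | bus: none
[28] P3: load  L1 | P0:I, P1:I, P2:I, P3:M(1) | bus: none
[29] P3: store L3 := 56 | P0:I, P1:I, P2:I, P3:M(56) | bus: BusRdX,Flush
[30] P3: store L1 := 11 | P0:I, P1:I, P2:I, P3:M(11) | bus: none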